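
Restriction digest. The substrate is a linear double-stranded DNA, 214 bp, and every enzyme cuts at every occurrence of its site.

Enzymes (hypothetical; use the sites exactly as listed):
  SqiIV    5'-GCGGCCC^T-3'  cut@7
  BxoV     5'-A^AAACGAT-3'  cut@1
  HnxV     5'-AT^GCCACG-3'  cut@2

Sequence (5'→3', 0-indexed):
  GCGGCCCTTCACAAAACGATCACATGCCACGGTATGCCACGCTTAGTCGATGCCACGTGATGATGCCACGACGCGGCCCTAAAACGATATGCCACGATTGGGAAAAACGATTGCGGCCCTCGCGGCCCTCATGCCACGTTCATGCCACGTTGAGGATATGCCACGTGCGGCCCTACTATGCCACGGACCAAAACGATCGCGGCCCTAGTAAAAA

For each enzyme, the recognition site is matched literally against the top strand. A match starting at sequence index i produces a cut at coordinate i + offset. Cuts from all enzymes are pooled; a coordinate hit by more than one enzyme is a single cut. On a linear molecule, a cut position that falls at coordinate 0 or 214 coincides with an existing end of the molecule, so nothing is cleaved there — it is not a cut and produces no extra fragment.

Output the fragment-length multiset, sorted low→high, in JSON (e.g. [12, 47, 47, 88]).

Site scan:
  SqiIV GCGGCCCT/7: at [0, 72, 112, 121, 166, 198] ⇒ [7, 79, 119, 128, 173, 205]
  BxoV AAAACGAT/1: at [12, 80, 103, 189] ⇒ [13, 81, 104, 190]
  HnxV ATGCCACG/2: at [23, 33, 49, 62, 88, 130, 141, 157, 177] ⇒ [25, 35, 51, 64, 90, 132, 143, 159, 179]

All cut coordinates (distinct, sorted): [7, 13, 25, 35, 51, 64, 79, 81, 90, 104, 119, 128, 132, 143, 159, 173, 179, 190, 205]

Fragment lengths:
  [0,7): 7 bp
  [7,13): 6 bp
  [13,25): 12 bp
  [25,35): 10 bp
  [35,51): 16 bp
  [51,64): 13 bp
  [64,79): 15 bp
  [79,81): 2 bp
  [81,90): 9 bp
  [90,104): 14 bp
  [104,119): 15 bp
  [119,128): 9 bp
  [128,132): 4 bp
  [132,143): 11 bp
  [143,159): 16 bp
  [159,173): 14 bp
  [173,179): 6 bp
  [179,190): 11 bp
  [190,205): 15 bp
  [205,214): 9 bp

[2,4,6,6,7,9,9,9,10,11,11,12,13,14,14,15,15,15,16,16]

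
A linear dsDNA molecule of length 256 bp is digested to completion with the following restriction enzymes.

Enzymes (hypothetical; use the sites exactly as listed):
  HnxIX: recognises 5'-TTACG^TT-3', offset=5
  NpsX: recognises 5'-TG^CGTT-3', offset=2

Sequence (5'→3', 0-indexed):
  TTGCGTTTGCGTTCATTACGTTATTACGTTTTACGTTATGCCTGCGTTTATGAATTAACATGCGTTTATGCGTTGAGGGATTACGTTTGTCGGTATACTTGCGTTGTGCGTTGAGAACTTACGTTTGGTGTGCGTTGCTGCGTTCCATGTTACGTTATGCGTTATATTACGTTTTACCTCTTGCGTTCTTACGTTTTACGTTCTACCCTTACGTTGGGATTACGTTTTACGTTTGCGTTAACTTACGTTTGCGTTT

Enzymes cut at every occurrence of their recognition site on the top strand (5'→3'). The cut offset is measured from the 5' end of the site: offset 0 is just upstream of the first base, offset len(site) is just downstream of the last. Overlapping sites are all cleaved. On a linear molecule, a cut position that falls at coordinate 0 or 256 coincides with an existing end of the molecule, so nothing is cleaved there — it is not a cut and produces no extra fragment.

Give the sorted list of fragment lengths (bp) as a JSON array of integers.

Per-enzyme occurrences:
  HnxIX (TTACGTT, off=5): starts [15, 23, 30, 80, 118, 149, 166, 188, 195, 208, 219, 226, 242] → cuts [20, 28, 35, 85, 123, 154, 171, 193, 200, 213, 224, 231, 247]
  NpsX (TGCGTT, off=2): starts [1, 7, 42, 60, 68, 99, 106, 130, 138, 157, 181, 233, 249] → cuts [3, 9, 44, 62, 70, 101, 108, 132, 140, 159, 183, 235, 251]

All cut coordinates (distinct, sorted): [3, 9, 20, 28, 35, 44, 62, 70, 85, 101, 108, 123, 132, 140, 154, 159, 171, 183, 193, 200, 213, 224, 231, 235, 247, 251]

Fragment lengths:
  [0,3): 3 bp
  [3,9): 6 bp
  [9,20): 11 bp
  [20,28): 8 bp
  [28,35): 7 bp
  [35,44): 9 bp
  [44,62): 18 bp
  [62,70): 8 bp
  [70,85): 15 bp
  [85,101): 16 bp
  [101,108): 7 bp
  [108,123): 15 bp
  [123,132): 9 bp
  [132,140): 8 bp
  [140,154): 14 bp
  [154,159): 5 bp
  [159,171): 12 bp
  [171,183): 12 bp
  [183,193): 10 bp
  [193,200): 7 bp
  [200,213): 13 bp
  [213,224): 11 bp
  [224,231): 7 bp
  [231,235): 4 bp
  [235,247): 12 bp
  [247,251): 4 bp
  [251,256): 5 bp

[3,4,4,5,5,6,7,7,7,7,8,8,8,9,9,10,11,11,12,12,12,13,14,15,15,16,18]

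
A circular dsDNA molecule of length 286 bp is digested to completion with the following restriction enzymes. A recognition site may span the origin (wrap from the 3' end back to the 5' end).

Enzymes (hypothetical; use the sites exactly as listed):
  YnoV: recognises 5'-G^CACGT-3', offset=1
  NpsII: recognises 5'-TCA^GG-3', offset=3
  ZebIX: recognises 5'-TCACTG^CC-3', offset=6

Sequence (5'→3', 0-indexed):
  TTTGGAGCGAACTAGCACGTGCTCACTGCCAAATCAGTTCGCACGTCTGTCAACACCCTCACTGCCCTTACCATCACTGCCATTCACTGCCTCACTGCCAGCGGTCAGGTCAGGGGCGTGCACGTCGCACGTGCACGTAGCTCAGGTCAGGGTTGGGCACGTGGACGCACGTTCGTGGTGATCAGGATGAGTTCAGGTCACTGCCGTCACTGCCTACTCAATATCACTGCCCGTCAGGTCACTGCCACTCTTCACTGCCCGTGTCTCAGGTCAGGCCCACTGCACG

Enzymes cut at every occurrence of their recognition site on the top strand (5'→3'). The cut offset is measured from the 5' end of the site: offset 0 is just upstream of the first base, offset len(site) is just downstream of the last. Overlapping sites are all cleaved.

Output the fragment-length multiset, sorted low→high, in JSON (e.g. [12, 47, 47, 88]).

[5,5,5,6,7,7,8,8,8,8,8,9,9,10,10,10,11,11,11,13,13,13,15,17,17,19,23]

Scan for sites:
  YnoV GCACGT/1: at [14, 40, 119, 126, 132, 156, 166, 281] ⇒ [15, 41, 120, 127, 133, 157, 167, 282]
  NpsII TCAGG/3: at [104, 109, 141, 146, 181, 192, 233, 265, 270] ⇒ [107, 112, 144, 149, 184, 195, 236, 268, 273]
  ZebIX TCACTGCC/6: at [22, 58, 73, 83, 91, 197, 206, 223, 238, 251] ⇒ [28, 64, 79, 89, 97, 203, 212, 229, 244, 257]

All cut coordinates (distinct, sorted): [15, 28, 41, 64, 79, 89, 97, 107, 112, 120, 127, 133, 144, 149, 157, 167, 184, 195, 203, 212, 229, 236, 244, 257, 268, 273, 282]

Fragments:
  15→28: 13 bp
  28→41: 13 bp
  41→64: 23 bp
  64→79: 15 bp
  79→89: 10 bp
  89→97: 8 bp
  97→107: 10 bp
  107→112: 5 bp
  112→120: 8 bp
  120→127: 7 bp
  127→133: 6 bp
  133→144: 11 bp
  144→149: 5 bp
  149→157: 8 bp
  157→167: 10 bp
  167→184: 17 bp
  184→195: 11 bp
  195→203: 8 bp
  203→212: 9 bp
  212→229: 17 bp
  229→236: 7 bp
  236→244: 8 bp
  244→257: 13 bp
  257→268: 11 bp
  268→273: 5 bp
  273→282: 9 bp
  282→15 (wrap): 286-282+15 = 19 bp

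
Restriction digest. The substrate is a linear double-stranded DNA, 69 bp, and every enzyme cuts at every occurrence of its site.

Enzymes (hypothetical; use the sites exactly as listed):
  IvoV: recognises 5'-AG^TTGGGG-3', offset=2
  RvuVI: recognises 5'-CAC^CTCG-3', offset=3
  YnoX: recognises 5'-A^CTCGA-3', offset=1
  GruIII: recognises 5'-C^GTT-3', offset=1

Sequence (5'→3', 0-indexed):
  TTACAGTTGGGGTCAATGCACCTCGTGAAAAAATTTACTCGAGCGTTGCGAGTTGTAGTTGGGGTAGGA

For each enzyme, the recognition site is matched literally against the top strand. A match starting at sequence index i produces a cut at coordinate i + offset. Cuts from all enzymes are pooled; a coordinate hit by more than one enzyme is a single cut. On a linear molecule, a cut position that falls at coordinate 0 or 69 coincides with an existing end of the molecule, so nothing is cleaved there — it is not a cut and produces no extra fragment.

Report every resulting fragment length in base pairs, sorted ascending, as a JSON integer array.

Site scan:
  IvoV (AGTTGGGG, off=2): starts [4, 56] → cuts [6, 58]
  RvuVI (CACCTCG, off=3): starts [18] → cuts [21]
  YnoX (ACTCGA, off=1): starts [36] → cuts [37]
  GruIII (CGTT, off=1): starts [43] → cuts [44]

All cut coordinates (distinct, sorted): [6, 21, 37, 44, 58]

Fragment lengths:
  [0,6): 6 bp
  [6,21): 15 bp
  [21,37): 16 bp
  [37,44): 7 bp
  [44,58): 14 bp
  [58,69): 11 bp

[6,7,11,14,15,16]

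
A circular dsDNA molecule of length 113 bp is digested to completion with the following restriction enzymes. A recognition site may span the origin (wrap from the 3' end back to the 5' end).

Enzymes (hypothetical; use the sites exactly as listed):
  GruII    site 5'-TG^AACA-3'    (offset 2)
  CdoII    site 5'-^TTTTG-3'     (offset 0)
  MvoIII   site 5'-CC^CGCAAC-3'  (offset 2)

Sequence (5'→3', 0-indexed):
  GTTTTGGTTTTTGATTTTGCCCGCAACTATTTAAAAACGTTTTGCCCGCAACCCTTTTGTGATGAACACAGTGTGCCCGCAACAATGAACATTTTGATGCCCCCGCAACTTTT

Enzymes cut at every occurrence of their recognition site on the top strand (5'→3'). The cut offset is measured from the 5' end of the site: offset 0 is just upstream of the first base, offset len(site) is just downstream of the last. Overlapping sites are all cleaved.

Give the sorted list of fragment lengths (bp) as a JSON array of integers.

[4,5,6,6,7,7,7,8,10,10,12,13,18]

Per-enzyme occurrences:
  GruII TGAACA/2: at [62, 85] ⇒ [64, 87]
  CdoII TTTTG/0: at [1, 8, 14, 39, 54, 91, 109] ⇒ [1, 8, 14, 39, 54, 91, 109]
  MvoIII CCCGCAAC/2: at [19, 44, 75, 101] ⇒ [21, 46, 77, 103]

All cut coordinates (distinct, sorted): [1, 8, 14, 21, 39, 46, 54, 64, 77, 87, 91, 103, 109]

Fragments:
  1→8: 7 bp
  8→14: 6 bp
  14→21: 7 bp
  21→39: 18 bp
  39→46: 7 bp
  46→54: 8 bp
  54→64: 10 bp
  64→77: 13 bp
  77→87: 10 bp
  87→91: 4 bp
  91→103: 12 bp
  103→109: 6 bp
  109→1 (wrap): 113-109+1 = 5 bp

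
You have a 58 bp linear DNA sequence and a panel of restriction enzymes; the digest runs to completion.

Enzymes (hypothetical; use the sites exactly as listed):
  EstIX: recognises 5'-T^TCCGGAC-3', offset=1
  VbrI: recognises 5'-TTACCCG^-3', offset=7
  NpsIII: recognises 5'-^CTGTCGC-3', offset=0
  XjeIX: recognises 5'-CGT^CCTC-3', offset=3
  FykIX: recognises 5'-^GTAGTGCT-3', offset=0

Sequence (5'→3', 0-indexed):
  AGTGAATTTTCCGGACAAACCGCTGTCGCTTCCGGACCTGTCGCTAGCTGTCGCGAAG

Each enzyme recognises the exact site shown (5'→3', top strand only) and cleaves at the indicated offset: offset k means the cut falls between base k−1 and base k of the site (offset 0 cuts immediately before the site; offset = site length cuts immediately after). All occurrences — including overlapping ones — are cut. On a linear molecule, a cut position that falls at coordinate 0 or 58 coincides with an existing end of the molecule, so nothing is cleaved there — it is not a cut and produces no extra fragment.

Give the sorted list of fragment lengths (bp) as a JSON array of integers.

Per-enzyme occurrences:
  EstIX TTCCGGAC/1: at [8, 29] ⇒ [9, 30]
  VbrI (TTACCCG, off=7): no sites
  NpsIII CTGTCGC/0: at [22, 37, 47] ⇒ [22, 37, 47]
  XjeIX (CGTCCTC, off=3): no sites
  FykIX (GTAGTGCT, off=0): no sites

Pooled cuts: [9, 22, 30, 37, 47]

Fragment lengths:
  [0,9): 9 bp
  [9,22): 13 bp
  [22,30): 8 bp
  [30,37): 7 bp
  [37,47): 10 bp
  [47,58): 11 bp

[7,8,9,10,11,13]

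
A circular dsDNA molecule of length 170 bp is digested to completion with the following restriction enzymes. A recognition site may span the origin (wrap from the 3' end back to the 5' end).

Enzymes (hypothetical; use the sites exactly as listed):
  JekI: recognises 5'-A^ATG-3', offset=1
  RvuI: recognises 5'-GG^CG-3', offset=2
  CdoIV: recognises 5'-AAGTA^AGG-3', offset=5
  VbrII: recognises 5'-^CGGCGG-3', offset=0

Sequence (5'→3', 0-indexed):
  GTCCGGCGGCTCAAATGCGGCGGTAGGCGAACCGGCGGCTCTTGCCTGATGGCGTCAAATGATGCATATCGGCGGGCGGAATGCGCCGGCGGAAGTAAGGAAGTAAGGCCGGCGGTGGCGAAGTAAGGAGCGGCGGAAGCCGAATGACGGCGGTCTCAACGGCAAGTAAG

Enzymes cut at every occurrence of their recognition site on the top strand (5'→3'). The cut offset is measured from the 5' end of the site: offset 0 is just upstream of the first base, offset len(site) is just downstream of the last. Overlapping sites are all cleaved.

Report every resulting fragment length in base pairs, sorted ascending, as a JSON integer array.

Scan for sites:
  JekI AATG/1: at [13, 57, 79, 142] ⇒ [14, 58, 80, 143]
  RvuI GGCG/2: at [4, 18, 25, 33, 50, 70, 74, 87, 110, 116, 131, 148] ⇒ [6, 20, 27, 35, 52, 72, 76, 89, 112, 118, 133, 150]
  CdoIV AAGTAAGG/5: at [92, 100, 120, 163] ⇒ [97, 105, 125, 168]
  VbrII CGGCGG/0: at [3, 17, 32, 69, 86, 109, 130, 147] ⇒ [3, 17, 32, 69, 86, 109, 130, 147]

All cut coordinates (distinct, sorted): [3, 6, 14, 17, 20, 27, 32, 35, 52, 58, 69, 72, 76, 80, 86, 89, 97, 105, 109, 112, 118, 125, 130, 133, 143, 147, 150, 168]

Fragment lengths:
  3→6: 3 bp
  6→14: 8 bp
  14→17: 3 bp
  17→20: 3 bp
  20→27: 7 bp
  27→32: 5 bp
  32→35: 3 bp
  35→52: 17 bp
  52→58: 6 bp
  58→69: 11 bp
  69→72: 3 bp
  72→76: 4 bp
  76→80: 4 bp
  80→86: 6 bp
  86→89: 3 bp
  89→97: 8 bp
  97→105: 8 bp
  105→109: 4 bp
  109→112: 3 bp
  112→118: 6 bp
  118→125: 7 bp
  125→130: 5 bp
  130→133: 3 bp
  133→143: 10 bp
  143→147: 4 bp
  147→150: 3 bp
  150→168: 18 bp
  168→3 (wrap): 170-168+3 = 5 bp

[3,3,3,3,3,3,3,3,3,4,4,4,4,5,5,5,6,6,6,7,7,8,8,8,10,11,17,18]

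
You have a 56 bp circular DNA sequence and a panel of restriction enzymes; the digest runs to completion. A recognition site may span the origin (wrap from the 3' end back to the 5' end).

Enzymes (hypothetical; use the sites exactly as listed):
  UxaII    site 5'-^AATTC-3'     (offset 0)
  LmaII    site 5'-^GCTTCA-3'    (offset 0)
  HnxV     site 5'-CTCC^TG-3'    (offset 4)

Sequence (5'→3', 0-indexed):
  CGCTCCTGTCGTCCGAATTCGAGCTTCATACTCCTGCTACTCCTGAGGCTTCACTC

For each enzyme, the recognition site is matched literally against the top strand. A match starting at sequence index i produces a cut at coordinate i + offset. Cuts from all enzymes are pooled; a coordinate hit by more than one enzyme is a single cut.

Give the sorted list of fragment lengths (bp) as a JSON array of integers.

Per-enzyme occurrences:
  UxaII (AATTC, off=0): starts [15] → cuts [15]
  LmaII (GCTTCA, off=0): starts [22, 47] → cuts [22, 47]
  HnxV (CTCCTG, off=4): starts [2, 30, 39] → cuts [6, 34, 43]

Pooled cuts: [6, 15, 22, 34, 43, 47]

Fragment lengths:
  6→15: 9 bp
  15→22: 7 bp
  22→34: 12 bp
  34→43: 9 bp
  43→47: 4 bp
  47→6 (wrap): 56-47+6 = 15 bp

[4,7,9,9,12,15]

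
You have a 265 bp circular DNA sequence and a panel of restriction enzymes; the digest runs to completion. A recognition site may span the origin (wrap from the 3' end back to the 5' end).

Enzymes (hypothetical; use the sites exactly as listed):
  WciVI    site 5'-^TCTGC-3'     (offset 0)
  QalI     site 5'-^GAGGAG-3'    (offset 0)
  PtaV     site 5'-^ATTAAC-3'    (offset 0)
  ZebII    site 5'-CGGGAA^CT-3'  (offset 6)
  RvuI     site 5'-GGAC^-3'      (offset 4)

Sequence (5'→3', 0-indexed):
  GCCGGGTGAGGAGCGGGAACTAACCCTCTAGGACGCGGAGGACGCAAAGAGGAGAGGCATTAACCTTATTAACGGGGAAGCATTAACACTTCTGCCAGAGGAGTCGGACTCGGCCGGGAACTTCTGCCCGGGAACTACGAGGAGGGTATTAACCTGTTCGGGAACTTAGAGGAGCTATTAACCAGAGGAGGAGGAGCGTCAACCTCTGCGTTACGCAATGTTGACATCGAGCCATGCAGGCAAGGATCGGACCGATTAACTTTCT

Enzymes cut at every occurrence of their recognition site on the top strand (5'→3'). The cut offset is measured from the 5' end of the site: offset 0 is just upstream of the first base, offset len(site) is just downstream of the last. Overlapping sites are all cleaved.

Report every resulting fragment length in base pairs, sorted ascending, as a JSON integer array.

Per-enzyme occurrences:
  WciVI TCTGC/0: at [90, 122, 204, 262] ⇒ [90, 122, 204, 262]
  QalI GAGGAG/0: at [7, 48, 97, 138, 168, 184, 187, 190] ⇒ [7, 48, 97, 138, 168, 184, 187, 190]
  PtaV ATTAAC/0: at [58, 67, 81, 147, 176, 254] ⇒ [58, 67, 81, 147, 176, 254]
  ZebII CGGGAACT/6: at [13, 114, 128, 158] ⇒ [19, 120, 134, 164]
  RvuI GGAC/4: at [30, 39, 105, 248] ⇒ [34, 43, 109, 252]

Pooled cuts: [7, 19, 34, 43, 48, 58, 67, 81, 90, 97, 109, 120, 122, 134, 138, 147, 164, 168, 176, 184, 187, 190, 204, 252, 254, 262]

Fragment lengths:
  7→19: 12 bp
  19→34: 15 bp
  34→43: 9 bp
  43→48: 5 bp
  48→58: 10 bp
  58→67: 9 bp
  67→81: 14 bp
  81→90: 9 bp
  90→97: 7 bp
  97→109: 12 bp
  109→120: 11 bp
  120→122: 2 bp
  122→134: 12 bp
  134→138: 4 bp
  138→147: 9 bp
  147→164: 17 bp
  164→168: 4 bp
  168→176: 8 bp
  176→184: 8 bp
  184→187: 3 bp
  187→190: 3 bp
  190→204: 14 bp
  204→252: 48 bp
  252→254: 2 bp
  254→262: 8 bp
  262→7 (wrap): 265-262+7 = 10 bp

[2,2,3,3,4,4,5,7,8,8,8,9,9,9,9,10,10,11,12,12,12,14,14,15,17,48]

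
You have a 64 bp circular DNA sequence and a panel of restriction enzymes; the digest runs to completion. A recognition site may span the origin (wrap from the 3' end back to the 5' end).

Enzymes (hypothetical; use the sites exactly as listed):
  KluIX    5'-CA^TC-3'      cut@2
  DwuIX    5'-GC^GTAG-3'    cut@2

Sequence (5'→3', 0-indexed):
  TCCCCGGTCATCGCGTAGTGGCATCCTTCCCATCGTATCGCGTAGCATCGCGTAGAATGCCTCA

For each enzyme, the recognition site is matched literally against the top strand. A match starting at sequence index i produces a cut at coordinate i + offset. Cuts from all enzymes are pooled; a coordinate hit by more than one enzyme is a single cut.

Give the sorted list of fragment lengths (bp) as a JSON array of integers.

Per-enzyme occurrences:
  KluIX (CATC, off=2): starts [8, 21, 30, 45, 62] → cuts [0, 10, 23, 32, 47]
  DwuIX (GCGTAG, off=2): starts [12, 39, 49] → cuts [14, 41, 51]

Pooled cuts: [0, 10, 14, 23, 32, 41, 47, 51]

Fragments:
  0→10: 10 bp
  10→14: 4 bp
  14→23: 9 bp
  23→32: 9 bp
  32→41: 9 bp
  41→47: 6 bp
  47→51: 4 bp
  51→0 (wrap): 64-51+0 = 13 bp

[4,4,6,9,9,9,10,13]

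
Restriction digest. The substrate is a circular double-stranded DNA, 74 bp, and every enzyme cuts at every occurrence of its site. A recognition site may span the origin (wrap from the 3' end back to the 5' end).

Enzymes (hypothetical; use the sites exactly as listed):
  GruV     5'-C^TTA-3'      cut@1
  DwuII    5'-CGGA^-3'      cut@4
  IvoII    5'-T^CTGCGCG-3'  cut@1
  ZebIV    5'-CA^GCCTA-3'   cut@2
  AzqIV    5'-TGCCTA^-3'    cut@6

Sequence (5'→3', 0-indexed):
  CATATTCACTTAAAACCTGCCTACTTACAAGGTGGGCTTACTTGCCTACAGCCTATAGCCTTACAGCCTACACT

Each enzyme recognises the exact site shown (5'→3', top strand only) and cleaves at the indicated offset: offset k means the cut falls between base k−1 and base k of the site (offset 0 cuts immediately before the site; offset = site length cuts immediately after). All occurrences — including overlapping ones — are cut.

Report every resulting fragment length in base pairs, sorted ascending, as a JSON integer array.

[1,2,5,10,11,13,14,18]

Scan for sites:
  GruV (CTTA, off=1): starts [8, 23, 36, 59] → cuts [9, 24, 37, 60]
  DwuII (CGGA, off=4): no sites
  IvoII (TCTGCGCG, off=1): no sites
  ZebIV (CAGCCTA, off=2): starts [48, 63] → cuts [50, 65]
  AzqIV (TGCCTA, off=6): starts [17, 42] → cuts [23, 48]

All cut coordinates (distinct, sorted): [9, 23, 24, 37, 48, 50, 60, 65]

Fragments:
  9→23: 14 bp
  23→24: 1 bp
  24→37: 13 bp
  37→48: 11 bp
  48→50: 2 bp
  50→60: 10 bp
  60→65: 5 bp
  65→9 (wrap): 74-65+9 = 18 bp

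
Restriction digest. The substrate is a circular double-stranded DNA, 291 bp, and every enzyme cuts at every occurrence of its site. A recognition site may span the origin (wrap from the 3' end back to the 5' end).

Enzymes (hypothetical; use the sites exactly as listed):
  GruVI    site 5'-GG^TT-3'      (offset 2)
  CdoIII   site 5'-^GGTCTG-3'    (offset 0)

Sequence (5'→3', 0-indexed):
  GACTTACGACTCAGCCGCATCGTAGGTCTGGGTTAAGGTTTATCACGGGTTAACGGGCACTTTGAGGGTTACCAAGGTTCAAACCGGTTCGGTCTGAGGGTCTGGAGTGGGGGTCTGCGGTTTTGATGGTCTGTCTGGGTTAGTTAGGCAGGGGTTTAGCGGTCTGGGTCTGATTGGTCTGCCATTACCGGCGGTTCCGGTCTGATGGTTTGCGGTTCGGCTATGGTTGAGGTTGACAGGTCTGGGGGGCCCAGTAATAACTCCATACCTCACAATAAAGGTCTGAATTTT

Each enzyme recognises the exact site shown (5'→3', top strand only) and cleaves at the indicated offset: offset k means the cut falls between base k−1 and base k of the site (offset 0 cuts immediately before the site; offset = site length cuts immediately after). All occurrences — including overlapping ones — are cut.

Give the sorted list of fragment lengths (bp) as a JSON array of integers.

Site scan:
  GruVI (GGTT, off=2): starts [30, 36, 47, 66, 75, 85, 118, 137, 152, 192, 206, 213, 224, 230] → cuts [32, 38, 49, 68, 77, 87, 120, 139, 154, 194, 208, 215, 226, 232]
  CdoIII (GGTCTG, off=0): starts [24, 90, 98, 111, 127, 160, 166, 175, 198, 238, 279] → cuts [24, 90, 98, 111, 127, 160, 166, 175, 198, 238, 279]

All cut coordinates (distinct, sorted): [24, 32, 38, 49, 68, 77, 87, 90, 98, 111, 120, 127, 139, 154, 160, 166, 175, 194, 198, 208, 215, 226, 232, 238, 279]

Fragments:
  24→32: 8 bp
  32→38: 6 bp
  38→49: 11 bp
  49→68: 19 bp
  68→77: 9 bp
  77→87: 10 bp
  87→90: 3 bp
  90→98: 8 bp
  98→111: 13 bp
  111→120: 9 bp
  120→127: 7 bp
  127→139: 12 bp
  139→154: 15 bp
  154→160: 6 bp
  160→166: 6 bp
  166→175: 9 bp
  175→194: 19 bp
  194→198: 4 bp
  198→208: 10 bp
  208→215: 7 bp
  215→226: 11 bp
  226→232: 6 bp
  232→238: 6 bp
  238→279: 41 bp
  279→24 (wrap): 291-279+24 = 36 bp

[3,4,6,6,6,6,6,7,7,8,8,9,9,9,10,10,11,11,12,13,15,19,19,36,41]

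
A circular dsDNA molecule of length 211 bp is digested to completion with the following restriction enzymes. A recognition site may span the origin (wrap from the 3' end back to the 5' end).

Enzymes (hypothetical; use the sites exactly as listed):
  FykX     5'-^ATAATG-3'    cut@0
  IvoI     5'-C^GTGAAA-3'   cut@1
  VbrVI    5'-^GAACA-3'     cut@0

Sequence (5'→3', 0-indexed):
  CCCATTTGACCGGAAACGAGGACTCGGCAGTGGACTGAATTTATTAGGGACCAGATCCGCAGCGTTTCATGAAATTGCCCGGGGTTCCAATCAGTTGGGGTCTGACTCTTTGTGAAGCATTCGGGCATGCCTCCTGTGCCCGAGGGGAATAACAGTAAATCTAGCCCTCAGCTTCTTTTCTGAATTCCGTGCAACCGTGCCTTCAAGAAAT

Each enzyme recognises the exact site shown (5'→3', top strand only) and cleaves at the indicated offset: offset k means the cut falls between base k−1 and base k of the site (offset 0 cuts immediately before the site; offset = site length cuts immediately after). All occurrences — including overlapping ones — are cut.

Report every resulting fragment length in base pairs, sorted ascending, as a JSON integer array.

[211]

Per-enzyme occurrences:
  FykX (ATAATG, off=0): no sites
  IvoI (CGTGAAA, off=1): no sites
  VbrVI (GAACA, off=0): no sites

Pooled cuts: ∅

Fragment lengths:
  no cuts → one circular fragment of 211 bp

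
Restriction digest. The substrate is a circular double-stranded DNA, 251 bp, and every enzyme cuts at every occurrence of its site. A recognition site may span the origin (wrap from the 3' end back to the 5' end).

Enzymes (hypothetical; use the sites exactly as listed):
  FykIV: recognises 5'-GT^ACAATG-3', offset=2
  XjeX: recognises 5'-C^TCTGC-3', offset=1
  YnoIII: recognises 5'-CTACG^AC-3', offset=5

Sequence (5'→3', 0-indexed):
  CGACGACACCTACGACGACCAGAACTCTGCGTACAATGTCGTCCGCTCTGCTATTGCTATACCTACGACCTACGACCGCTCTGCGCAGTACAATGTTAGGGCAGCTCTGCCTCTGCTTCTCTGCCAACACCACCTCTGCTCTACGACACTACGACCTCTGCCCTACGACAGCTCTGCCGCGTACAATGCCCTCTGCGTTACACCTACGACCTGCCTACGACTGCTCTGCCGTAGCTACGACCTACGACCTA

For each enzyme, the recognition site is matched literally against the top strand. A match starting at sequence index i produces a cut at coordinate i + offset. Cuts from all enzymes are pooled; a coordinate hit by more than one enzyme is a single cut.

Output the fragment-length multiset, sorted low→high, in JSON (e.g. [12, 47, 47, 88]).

[3,5,5,5,6,7,7,7,7,8,8,9,10,10,11,11,11,11,12,14,15,15,16,17,21]

Per-enzyme occurrences:
  FykIV (GTACAATG, off=2): starts [30, 87, 180] → cuts [32, 89, 182]
  XjeX (CTCTGC, off=1): starts [24, 45, 78, 104, 110, 118, 133, 155, 171, 190, 223] → cuts [25, 46, 79, 105, 111, 119, 134, 156, 172, 191, 224]
  YnoIII (CTACGAC, off=5): starts [9, 62, 69, 140, 148, 162, 203, 214, 234, 241, 248] → cuts [2, 14, 67, 74, 145, 153, 167, 208, 219, 239, 246]

All cut coordinates (distinct, sorted): [2, 14, 25, 32, 46, 67, 74, 79, 89, 105, 111, 119, 134, 145, 153, 156, 167, 172, 182, 191, 208, 219, 224, 239, 246]

Fragments:
  2→14: 12 bp
  14→25: 11 bp
  25→32: 7 bp
  32→46: 14 bp
  46→67: 21 bp
  67→74: 7 bp
  74→79: 5 bp
  79→89: 10 bp
  89→105: 16 bp
  105→111: 6 bp
  111→119: 8 bp
  119→134: 15 bp
  134→145: 11 bp
  145→153: 8 bp
  153→156: 3 bp
  156→167: 11 bp
  167→172: 5 bp
  172→182: 10 bp
  182→191: 9 bp
  191→208: 17 bp
  208→219: 11 bp
  219→224: 5 bp
  224→239: 15 bp
  239→246: 7 bp
  246→2 (wrap): 251-246+2 = 7 bp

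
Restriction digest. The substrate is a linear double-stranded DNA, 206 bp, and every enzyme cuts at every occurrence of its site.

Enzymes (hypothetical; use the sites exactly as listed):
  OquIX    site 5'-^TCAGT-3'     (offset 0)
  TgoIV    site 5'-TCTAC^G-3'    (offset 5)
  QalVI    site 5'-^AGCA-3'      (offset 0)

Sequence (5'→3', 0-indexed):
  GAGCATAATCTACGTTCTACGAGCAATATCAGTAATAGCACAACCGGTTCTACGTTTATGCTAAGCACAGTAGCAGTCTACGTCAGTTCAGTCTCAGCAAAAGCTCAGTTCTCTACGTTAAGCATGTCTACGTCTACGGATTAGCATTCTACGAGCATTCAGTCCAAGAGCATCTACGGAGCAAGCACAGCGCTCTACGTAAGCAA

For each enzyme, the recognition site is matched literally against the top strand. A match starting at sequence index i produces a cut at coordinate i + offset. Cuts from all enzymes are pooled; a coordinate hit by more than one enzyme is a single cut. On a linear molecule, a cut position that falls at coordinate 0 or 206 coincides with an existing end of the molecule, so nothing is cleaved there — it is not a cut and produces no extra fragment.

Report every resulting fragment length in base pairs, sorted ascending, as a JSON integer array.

[1,1,1,1,2,3,4,4,5,5,5,5,6,7,7,8,8,8,9,9,10,10,10,10,11,12,12,15,17]

Scan for sites:
  OquIX TCAGT/0: at [28, 82, 87, 104, 158] ⇒ [28, 82, 87, 104, 158]
  TgoIV TCTACG/5: at [8, 15, 48, 76, 111, 126, 132, 147, 172, 193] ⇒ [13, 20, 53, 81, 116, 131, 137, 152, 177, 198]
  QalVI AGCA/0: at [1, 21, 36, 63, 71, 95, 120, 142, 153, 168, 179, 183, 201] ⇒ [1, 21, 36, 63, 71, 95, 120, 142, 153, 168, 179, 183, 201]

All cut coordinates (distinct, sorted): [1, 13, 20, 21, 28, 36, 53, 63, 71, 81, 82, 87, 95, 104, 116, 120, 131, 137, 142, 152, 153, 158, 168, 177, 179, 183, 198, 201]

Fragment lengths:
  [0,1): 1 bp
  [1,13): 12 bp
  [13,20): 7 bp
  [20,21): 1 bp
  [21,28): 7 bp
  [28,36): 8 bp
  [36,53): 17 bp
  [53,63): 10 bp
  [63,71): 8 bp
  [71,81): 10 bp
  [81,82): 1 bp
  [82,87): 5 bp
  [87,95): 8 bp
  [95,104): 9 bp
  [104,116): 12 bp
  [116,120): 4 bp
  [120,131): 11 bp
  [131,137): 6 bp
  [137,142): 5 bp
  [142,152): 10 bp
  [152,153): 1 bp
  [153,158): 5 bp
  [158,168): 10 bp
  [168,177): 9 bp
  [177,179): 2 bp
  [179,183): 4 bp
  [183,198): 15 bp
  [198,201): 3 bp
  [201,206): 5 bp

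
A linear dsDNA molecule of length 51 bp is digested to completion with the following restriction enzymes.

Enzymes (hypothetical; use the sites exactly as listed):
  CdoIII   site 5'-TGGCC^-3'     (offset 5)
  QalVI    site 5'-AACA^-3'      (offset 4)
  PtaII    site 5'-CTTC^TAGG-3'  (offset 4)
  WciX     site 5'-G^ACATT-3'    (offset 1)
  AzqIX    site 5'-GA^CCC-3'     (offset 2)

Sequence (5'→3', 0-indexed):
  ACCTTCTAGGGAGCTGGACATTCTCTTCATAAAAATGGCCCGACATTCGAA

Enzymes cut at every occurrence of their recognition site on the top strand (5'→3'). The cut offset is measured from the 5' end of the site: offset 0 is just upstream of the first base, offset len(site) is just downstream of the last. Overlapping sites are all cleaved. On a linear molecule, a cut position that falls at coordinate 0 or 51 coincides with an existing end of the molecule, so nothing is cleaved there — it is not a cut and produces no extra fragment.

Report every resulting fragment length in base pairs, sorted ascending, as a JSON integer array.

Per-enzyme occurrences:
  CdoIII (TGGCC, off=5): starts [35] → cuts [40]
  QalVI (AACA, off=4): no sites
  PtaII (CTTCTAGG, off=4): starts [2] → cuts [6]
  WciX (GACATT, off=1): starts [16, 41] → cuts [17, 42]
  AzqIX (GACCC, off=2): no sites

Pooled cuts: [6, 17, 40, 42]

Fragment lengths:
  [0,6): 6 bp
  [6,17): 11 bp
  [17,40): 23 bp
  [40,42): 2 bp
  [42,51): 9 bp

[2,6,9,11,23]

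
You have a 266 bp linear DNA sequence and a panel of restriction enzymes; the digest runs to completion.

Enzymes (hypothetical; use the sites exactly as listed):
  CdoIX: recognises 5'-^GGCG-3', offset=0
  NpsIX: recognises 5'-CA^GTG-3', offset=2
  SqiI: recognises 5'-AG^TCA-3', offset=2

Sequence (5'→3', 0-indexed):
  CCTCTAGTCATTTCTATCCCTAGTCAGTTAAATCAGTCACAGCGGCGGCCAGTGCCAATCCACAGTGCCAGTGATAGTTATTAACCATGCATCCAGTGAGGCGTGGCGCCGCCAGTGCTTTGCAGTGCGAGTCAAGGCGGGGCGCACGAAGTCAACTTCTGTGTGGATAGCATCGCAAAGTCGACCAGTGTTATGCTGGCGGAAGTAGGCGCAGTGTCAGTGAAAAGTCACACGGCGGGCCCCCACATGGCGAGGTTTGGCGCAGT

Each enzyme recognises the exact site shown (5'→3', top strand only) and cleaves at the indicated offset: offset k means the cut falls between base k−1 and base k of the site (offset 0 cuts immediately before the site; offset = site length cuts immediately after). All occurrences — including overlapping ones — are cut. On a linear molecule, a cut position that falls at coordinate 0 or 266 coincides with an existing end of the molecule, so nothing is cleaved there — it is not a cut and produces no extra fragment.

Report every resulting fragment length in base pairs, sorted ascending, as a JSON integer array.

Site scan:
  CdoIX (GGCG, off=0): starts [43, 99, 104, 135, 140, 197, 207, 233, 248, 258] → cuts [43, 99, 104, 135, 140, 197, 207, 233, 248, 258]
  NpsIX (CAGTG, off=2): starts [49, 62, 68, 93, 112, 122, 185, 211, 217] → cuts [51, 64, 70, 95, 114, 124, 187, 213, 219]
  SqiI (AGTCA, off=2): starts [5, 21, 34, 129, 149, 225] → cuts [7, 23, 36, 131, 151, 227]

All cut coordinates (distinct, sorted): [7, 23, 36, 43, 51, 64, 70, 95, 99, 104, 114, 124, 131, 135, 140, 151, 187, 197, 207, 213, 219, 227, 233, 248, 258]

Fragments:
  [0,7): 7 bp
  [7,23): 16 bp
  [23,36): 13 bp
  [36,43): 7 bp
  [43,51): 8 bp
  [51,64): 13 bp
  [64,70): 6 bp
  [70,95): 25 bp
  [95,99): 4 bp
  [99,104): 5 bp
  [104,114): 10 bp
  [114,124): 10 bp
  [124,131): 7 bp
  [131,135): 4 bp
  [135,140): 5 bp
  [140,151): 11 bp
  [151,187): 36 bp
  [187,197): 10 bp
  [197,207): 10 bp
  [207,213): 6 bp
  [213,219): 6 bp
  [219,227): 8 bp
  [227,233): 6 bp
  [233,248): 15 bp
  [248,258): 10 bp
  [258,266): 8 bp

[4,4,5,5,6,6,6,6,7,7,7,8,8,8,10,10,10,10,10,11,13,13,15,16,25,36]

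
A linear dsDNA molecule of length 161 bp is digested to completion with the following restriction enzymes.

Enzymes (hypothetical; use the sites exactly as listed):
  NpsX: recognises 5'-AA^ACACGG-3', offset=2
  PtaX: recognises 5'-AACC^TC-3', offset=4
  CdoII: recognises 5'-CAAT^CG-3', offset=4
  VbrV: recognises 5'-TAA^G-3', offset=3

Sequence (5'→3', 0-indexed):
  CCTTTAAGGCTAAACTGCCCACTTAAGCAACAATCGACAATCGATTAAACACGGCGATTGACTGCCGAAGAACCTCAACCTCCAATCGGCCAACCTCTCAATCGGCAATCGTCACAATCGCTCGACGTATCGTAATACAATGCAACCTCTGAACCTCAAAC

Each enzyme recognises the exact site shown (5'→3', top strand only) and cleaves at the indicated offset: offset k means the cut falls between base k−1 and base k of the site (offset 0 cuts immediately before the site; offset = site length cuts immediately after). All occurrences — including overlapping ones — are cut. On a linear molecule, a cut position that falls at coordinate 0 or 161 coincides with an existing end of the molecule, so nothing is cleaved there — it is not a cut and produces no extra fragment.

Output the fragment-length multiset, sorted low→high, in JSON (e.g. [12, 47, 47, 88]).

Per-enzyme occurrences:
  NpsX AAACACGG/2: at [46] ⇒ [48]
  PtaX AACCTC/4: at [70, 76, 91, 143, 151] ⇒ [74, 80, 95, 147, 155]
  CdoII CAATCG/4: at [30, 37, 82, 98, 105, 114] ⇒ [34, 41, 86, 102, 109, 118]
  VbrV TAAG/3: at [4, 23] ⇒ [7, 26]

Pooled cuts: [7, 26, 34, 41, 48, 74, 80, 86, 95, 102, 109, 118, 147, 155]

Fragment lengths:
  [0,7): 7 bp
  [7,26): 19 bp
  [26,34): 8 bp
  [34,41): 7 bp
  [41,48): 7 bp
  [48,74): 26 bp
  [74,80): 6 bp
  [80,86): 6 bp
  [86,95): 9 bp
  [95,102): 7 bp
  [102,109): 7 bp
  [109,118): 9 bp
  [118,147): 29 bp
  [147,155): 8 bp
  [155,161): 6 bp

[6,6,6,7,7,7,7,7,8,8,9,9,19,26,29]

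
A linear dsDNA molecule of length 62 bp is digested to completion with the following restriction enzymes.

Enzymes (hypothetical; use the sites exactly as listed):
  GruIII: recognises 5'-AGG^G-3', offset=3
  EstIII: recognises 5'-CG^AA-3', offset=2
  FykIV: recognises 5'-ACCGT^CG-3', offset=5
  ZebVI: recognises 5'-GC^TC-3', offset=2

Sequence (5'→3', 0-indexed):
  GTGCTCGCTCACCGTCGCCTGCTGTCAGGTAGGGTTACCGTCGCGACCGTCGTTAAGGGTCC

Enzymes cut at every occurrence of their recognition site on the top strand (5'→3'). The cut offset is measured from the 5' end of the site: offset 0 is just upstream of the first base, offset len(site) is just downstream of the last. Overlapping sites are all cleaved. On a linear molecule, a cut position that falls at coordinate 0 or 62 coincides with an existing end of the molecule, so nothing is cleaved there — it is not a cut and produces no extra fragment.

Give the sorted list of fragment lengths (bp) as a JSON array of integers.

Per-enzyme occurrences:
  GruIII (AGGG, off=3): starts [30, 55] → cuts [33, 58]
  EstIII (CGAA, off=2): no sites
  FykIV (ACCGTCG, off=5): starts [10, 36, 45] → cuts [15, 41, 50]
  ZebVI (GCTC, off=2): starts [2, 6] → cuts [4, 8]

All cut coordinates (distinct, sorted): [4, 8, 15, 33, 41, 50, 58]

Fragment lengths:
  [0,4): 4 bp
  [4,8): 4 bp
  [8,15): 7 bp
  [15,33): 18 bp
  [33,41): 8 bp
  [41,50): 9 bp
  [50,58): 8 bp
  [58,62): 4 bp

[4,4,4,7,8,8,9,18]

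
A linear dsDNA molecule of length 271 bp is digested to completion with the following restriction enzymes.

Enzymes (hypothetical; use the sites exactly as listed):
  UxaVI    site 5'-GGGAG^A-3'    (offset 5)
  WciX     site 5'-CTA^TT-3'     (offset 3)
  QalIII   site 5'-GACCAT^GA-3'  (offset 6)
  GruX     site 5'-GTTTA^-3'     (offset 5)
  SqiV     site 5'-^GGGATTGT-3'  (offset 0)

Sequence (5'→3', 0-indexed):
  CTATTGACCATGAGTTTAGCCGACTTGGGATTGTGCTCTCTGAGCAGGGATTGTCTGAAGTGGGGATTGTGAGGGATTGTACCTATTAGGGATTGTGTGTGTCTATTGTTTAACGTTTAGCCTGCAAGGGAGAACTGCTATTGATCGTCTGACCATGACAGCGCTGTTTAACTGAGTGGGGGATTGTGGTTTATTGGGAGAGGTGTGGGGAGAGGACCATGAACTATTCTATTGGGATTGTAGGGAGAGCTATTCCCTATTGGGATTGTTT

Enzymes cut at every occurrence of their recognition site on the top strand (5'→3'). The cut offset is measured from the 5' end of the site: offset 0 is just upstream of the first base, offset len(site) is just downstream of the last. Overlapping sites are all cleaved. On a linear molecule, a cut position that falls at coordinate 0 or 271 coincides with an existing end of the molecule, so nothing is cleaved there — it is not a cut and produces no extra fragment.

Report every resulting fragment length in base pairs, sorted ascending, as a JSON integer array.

Site scan:
  UxaVI GGGAGA/5: at [127, 195, 207, 242] ⇒ [132, 200, 212, 247]
  WciX CTATT/3: at [0, 82, 102, 137, 223, 228, 249, 256] ⇒ [3, 85, 105, 140, 226, 231, 252, 259]
  QalIII GACCATGA/6: at [5, 150, 214] ⇒ [11, 156, 220]
  GruX GTTTA/5: at [13, 107, 114, 165, 188] ⇒ [18, 112, 119, 170, 193]
  SqiV GGGATTGT/0: at [26, 46, 62, 72, 88, 179, 233, 261] ⇒ [26, 46, 62, 72, 88, 179, 233, 261]

Pooled cuts: [3, 11, 18, 26, 46, 62, 72, 85, 88, 105, 112, 119, 132, 140, 156, 170, 179, 193, 200, 212, 220, 226, 231, 233, 247, 252, 259, 261]

Fragment lengths:
  [0,3): 3 bp
  [3,11): 8 bp
  [11,18): 7 bp
  [18,26): 8 bp
  [26,46): 20 bp
  [46,62): 16 bp
  [62,72): 10 bp
  [72,85): 13 bp
  [85,88): 3 bp
  [88,105): 17 bp
  [105,112): 7 bp
  [112,119): 7 bp
  [119,132): 13 bp
  [132,140): 8 bp
  [140,156): 16 bp
  [156,170): 14 bp
  [170,179): 9 bp
  [179,193): 14 bp
  [193,200): 7 bp
  [200,212): 12 bp
  [212,220): 8 bp
  [220,226): 6 bp
  [226,231): 5 bp
  [231,233): 2 bp
  [233,247): 14 bp
  [247,252): 5 bp
  [252,259): 7 bp
  [259,261): 2 bp
  [261,271): 10 bp

[2,2,3,3,5,5,6,7,7,7,7,7,8,8,8,8,9,10,10,12,13,13,14,14,14,16,16,17,20]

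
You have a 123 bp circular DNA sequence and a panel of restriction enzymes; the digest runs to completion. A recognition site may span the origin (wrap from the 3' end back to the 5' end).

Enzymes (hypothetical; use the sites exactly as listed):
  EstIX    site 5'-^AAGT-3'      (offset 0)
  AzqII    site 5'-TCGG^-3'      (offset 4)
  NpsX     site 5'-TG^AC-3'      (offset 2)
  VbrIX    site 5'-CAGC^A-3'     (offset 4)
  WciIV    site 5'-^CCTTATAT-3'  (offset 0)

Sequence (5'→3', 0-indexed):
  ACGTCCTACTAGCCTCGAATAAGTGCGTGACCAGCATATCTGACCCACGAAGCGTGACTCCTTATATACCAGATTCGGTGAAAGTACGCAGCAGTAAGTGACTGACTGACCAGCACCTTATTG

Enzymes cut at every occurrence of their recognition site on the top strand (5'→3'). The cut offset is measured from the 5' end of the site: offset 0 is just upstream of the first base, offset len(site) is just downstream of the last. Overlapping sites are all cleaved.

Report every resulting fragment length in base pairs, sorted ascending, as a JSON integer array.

Per-enzyme occurrences:
  EstIX (AAGT, off=0): starts [20, 81, 95] → cuts [20, 81, 95]
  AzqII (TCGG, off=4): starts [74] → cuts [78]
  NpsX (TGAC, off=2): starts [27, 40, 54, 98, 102, 106, 121] → cuts [0, 29, 42, 56, 100, 104, 108]
  VbrIX (CAGCA, off=4): starts [31, 88, 110] → cuts [35, 92, 114]
  WciIV (CCTTATAT, off=0): starts [59] → cuts [59]

Pooled cuts: [0, 20, 29, 35, 42, 56, 59, 78, 81, 92, 95, 100, 104, 108, 114]

Fragment lengths:
  0→20: 20 bp
  20→29: 9 bp
  29→35: 6 bp
  35→42: 7 bp
  42→56: 14 bp
  56→59: 3 bp
  59→78: 19 bp
  78→81: 3 bp
  81→92: 11 bp
  92→95: 3 bp
  95→100: 5 bp
  100→104: 4 bp
  104→108: 4 bp
  108→114: 6 bp
  114→0 (wrap): 123-114+0 = 9 bp

[3,3,3,4,4,5,6,6,7,9,9,11,14,19,20]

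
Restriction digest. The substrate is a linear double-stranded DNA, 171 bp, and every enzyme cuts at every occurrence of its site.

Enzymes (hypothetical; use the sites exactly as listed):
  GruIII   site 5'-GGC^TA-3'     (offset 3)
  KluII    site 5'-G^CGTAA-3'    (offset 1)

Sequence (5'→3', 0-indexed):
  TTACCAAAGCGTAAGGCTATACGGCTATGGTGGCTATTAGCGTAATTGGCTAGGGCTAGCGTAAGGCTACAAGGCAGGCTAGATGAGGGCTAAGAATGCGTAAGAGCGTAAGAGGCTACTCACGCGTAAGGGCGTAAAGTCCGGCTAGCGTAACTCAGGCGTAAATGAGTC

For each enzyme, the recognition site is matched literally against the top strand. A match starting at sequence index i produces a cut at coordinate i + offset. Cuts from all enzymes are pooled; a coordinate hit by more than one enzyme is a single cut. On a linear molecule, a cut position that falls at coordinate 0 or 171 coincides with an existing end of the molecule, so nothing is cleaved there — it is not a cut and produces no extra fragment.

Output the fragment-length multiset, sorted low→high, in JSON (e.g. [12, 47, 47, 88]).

Scan for sites:
  GruIII GGCTA/3: at [14, 22, 31, 47, 53, 64, 76, 87, 113, 142] ⇒ [17, 25, 34, 50, 56, 67, 79, 90, 116, 145]
  KluII GCGTAA/1: at [8, 39, 58, 97, 105, 123, 131, 147, 158] ⇒ [9, 40, 59, 98, 106, 124, 132, 148, 159]

All cut coordinates (distinct, sorted): [9, 17, 25, 34, 40, 50, 56, 59, 67, 79, 90, 98, 106, 116, 124, 132, 145, 148, 159]

Fragment lengths:
  [0,9): 9 bp
  [9,17): 8 bp
  [17,25): 8 bp
  [25,34): 9 bp
  [34,40): 6 bp
  [40,50): 10 bp
  [50,56): 6 bp
  [56,59): 3 bp
  [59,67): 8 bp
  [67,79): 12 bp
  [79,90): 11 bp
  [90,98): 8 bp
  [98,106): 8 bp
  [106,116): 10 bp
  [116,124): 8 bp
  [124,132): 8 bp
  [132,145): 13 bp
  [145,148): 3 bp
  [148,159): 11 bp
  [159,171): 12 bp

[3,3,6,6,8,8,8,8,8,8,8,9,9,10,10,11,11,12,12,13]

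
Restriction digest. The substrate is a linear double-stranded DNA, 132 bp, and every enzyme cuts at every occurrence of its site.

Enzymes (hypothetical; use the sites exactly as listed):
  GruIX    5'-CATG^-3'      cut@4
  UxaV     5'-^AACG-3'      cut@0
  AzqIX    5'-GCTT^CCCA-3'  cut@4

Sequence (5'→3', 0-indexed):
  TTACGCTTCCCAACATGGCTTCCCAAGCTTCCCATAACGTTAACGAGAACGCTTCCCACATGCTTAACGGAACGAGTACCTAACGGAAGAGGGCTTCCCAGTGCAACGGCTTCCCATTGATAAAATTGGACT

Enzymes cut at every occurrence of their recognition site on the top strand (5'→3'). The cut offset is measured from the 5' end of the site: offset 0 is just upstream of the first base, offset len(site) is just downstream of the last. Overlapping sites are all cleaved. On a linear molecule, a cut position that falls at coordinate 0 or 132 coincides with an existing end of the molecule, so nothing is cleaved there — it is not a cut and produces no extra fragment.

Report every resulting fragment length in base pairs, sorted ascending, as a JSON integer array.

[3,4,5,5,6,6,7,8,8,8,8,9,9,11,15,20]

Per-enzyme occurrences:
  GruIX CATG/4: at [13, 58] ⇒ [17, 62]
  UxaV AACG/0: at [35, 41, 47, 65, 70, 81, 104] ⇒ [35, 41, 47, 65, 70, 81, 104]
  AzqIX GCTTCCCA/4: at [4, 17, 26, 50, 92, 108] ⇒ [8, 21, 30, 54, 96, 112]

Pooled cuts: [8, 17, 21, 30, 35, 41, 47, 54, 62, 65, 70, 81, 96, 104, 112]

Fragments:
  [0,8): 8 bp
  [8,17): 9 bp
  [17,21): 4 bp
  [21,30): 9 bp
  [30,35): 5 bp
  [35,41): 6 bp
  [41,47): 6 bp
  [47,54): 7 bp
  [54,62): 8 bp
  [62,65): 3 bp
  [65,70): 5 bp
  [70,81): 11 bp
  [81,96): 15 bp
  [96,104): 8 bp
  [104,112): 8 bp
  [112,132): 20 bp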